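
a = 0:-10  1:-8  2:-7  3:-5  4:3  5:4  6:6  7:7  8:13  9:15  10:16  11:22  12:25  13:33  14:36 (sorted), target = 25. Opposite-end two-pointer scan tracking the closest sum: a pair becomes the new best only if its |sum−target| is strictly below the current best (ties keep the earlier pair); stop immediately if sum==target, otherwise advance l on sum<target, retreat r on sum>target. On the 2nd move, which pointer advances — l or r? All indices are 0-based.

[0,14] -10+36=26 d=1 * → r--
[0,13] -10+33=23 d=2 → l++

l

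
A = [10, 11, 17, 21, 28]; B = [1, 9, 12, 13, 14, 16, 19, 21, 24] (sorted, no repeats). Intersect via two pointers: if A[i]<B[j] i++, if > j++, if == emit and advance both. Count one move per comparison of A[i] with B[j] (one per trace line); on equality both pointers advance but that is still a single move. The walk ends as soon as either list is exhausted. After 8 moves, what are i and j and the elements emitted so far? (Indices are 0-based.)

[i=0,j=0] 10>1 → j++
[i=0,j=1] 10>9 → j++
[i=0,j=2] 10<12 → i++
[i=1,j=2] 11<12 → i++
[i=2,j=2] 17>12 → j++
[i=2,j=3] 17>13 → j++
[i=2,j=4] 17>14 → j++
[i=2,j=5] 17>16 → j++

i=2, j=6, emitted=[]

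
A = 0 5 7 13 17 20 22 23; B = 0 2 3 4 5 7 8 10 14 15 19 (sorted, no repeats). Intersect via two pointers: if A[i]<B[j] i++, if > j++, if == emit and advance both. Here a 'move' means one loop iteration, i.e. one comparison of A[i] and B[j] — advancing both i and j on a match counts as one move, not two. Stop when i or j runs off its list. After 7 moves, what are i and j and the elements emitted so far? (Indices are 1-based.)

i=4, j=8, emitted=[0, 5, 7]

i=1 j=1: 0==0 emit, i++,j++
i=2 j=2: 5>2, j++
i=2 j=3: 5>3, j++
i=2 j=4: 5>4, j++
i=2 j=5: 5==5 emit, i++,j++
i=3 j=6: 7==7 emit, i++,j++
i=4 j=7: 13>8, j++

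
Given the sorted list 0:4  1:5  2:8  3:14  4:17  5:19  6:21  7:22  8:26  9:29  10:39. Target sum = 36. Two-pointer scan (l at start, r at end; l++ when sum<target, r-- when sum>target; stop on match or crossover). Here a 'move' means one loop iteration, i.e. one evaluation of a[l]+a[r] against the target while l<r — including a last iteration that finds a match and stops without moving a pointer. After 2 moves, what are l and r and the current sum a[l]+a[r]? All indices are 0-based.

[0,10] 4+39=43 >36 → r--
[0,9] 4+29=33 <36 → l++

l=1, r=9, sum=34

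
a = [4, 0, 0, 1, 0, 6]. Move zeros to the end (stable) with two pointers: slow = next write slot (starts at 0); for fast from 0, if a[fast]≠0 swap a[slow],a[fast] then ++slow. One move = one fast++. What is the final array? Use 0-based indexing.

[4, 1, 6, 0, 0, 0]

slow=0 fast=0: a[fast]=4≠0 swap→a[0]=4, slow++,fast++
slow=1 fast=1: a[fast]=0, fast++
slow=1 fast=2: a[fast]=0, fast++
slow=1 fast=3: a[fast]=1≠0 swap→a[1]=1, slow++,fast++
slow=2 fast=4: a[fast]=0, fast++
slow=2 fast=5: a[fast]=6≠0 swap→a[2]=6, slow++,fast++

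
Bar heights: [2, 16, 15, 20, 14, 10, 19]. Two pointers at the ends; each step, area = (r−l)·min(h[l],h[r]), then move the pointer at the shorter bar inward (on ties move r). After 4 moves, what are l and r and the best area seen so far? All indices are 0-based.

[0,6] min(2,19)*6=12 best=12 * → l++
[1,6] min(16,19)*5=80 best=80 * → l++
[2,6] min(15,19)*4=60 best=80 → l++
[3,6] min(20,19)*3=57 best=80 → r--

l=3, r=5, best area=80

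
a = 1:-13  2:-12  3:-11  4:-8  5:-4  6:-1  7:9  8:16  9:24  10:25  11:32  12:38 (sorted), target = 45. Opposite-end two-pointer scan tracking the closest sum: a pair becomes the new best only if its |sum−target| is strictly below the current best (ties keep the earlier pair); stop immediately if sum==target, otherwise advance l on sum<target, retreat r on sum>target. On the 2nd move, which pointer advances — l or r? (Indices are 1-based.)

l

[1,12] -13+38=25 d=20 * → l++
[2,12] -12+38=26 d=19 * → l++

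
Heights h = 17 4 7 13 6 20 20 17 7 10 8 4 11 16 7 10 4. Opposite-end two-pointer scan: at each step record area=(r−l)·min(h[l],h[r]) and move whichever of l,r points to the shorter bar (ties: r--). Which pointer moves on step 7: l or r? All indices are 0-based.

r

[0,16] min(17,4)*16=64 best=64 * → r--
[0,15] min(17,10)*15=150 best=150 * → r--
[0,14] min(17,7)*14=98 best=150 → r--
[0,13] min(17,16)*13=208 best=208 * → r--
[0,12] min(17,11)*12=132 best=208 → r--
[0,11] min(17,4)*11=44 best=208 → r--
[0,10] min(17,8)*10=80 best=208 → r--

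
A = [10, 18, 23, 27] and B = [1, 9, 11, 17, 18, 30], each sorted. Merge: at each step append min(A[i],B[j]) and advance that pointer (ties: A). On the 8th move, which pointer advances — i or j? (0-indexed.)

i

[i=0,j=0] A[i]=10>B[j]=1 take 1 → j++
[i=0,j=1] A[i]=10>B[j]=9 take 9 → j++
[i=0,j=2] A[i]=10<=B[j]=11 take 10 → i++
[i=1,j=2] A[i]=18>B[j]=11 take 11 → j++
[i=1,j=3] A[i]=18>B[j]=17 take 17 → j++
[i=1,j=4] A[i]=18<=B[j]=18 take 18 → i++
[i=2,j=4] A[i]=23>B[j]=18 take 18 → j++
[i=2,j=5] A[i]=23<=B[j]=30 take 23 → i++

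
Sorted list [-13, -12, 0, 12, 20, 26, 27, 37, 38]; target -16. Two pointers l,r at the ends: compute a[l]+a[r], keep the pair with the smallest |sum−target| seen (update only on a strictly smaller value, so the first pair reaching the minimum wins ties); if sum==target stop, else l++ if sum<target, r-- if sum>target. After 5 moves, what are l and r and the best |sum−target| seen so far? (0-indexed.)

l=0 r=8: -13+38=25 d=41 *, r--
l=0 r=7: -13+37=24 d=40 *, r--
l=0 r=6: -13+27=14 d=30 *, r--
l=0 r=5: -13+26=13 d=29 *, r--
l=0 r=4: -13+20=7 d=23 *, r--

l=0, r=3, best |Δ|=23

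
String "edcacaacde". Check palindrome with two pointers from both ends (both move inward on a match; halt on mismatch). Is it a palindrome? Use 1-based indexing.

not a palindrome (mismatch at 5,6)

l=1 r=10: 'e'=='e', l++,r--
l=2 r=9: 'd'=='d', l++,r--
l=3 r=8: 'c'=='c', l++,r--
l=4 r=7: 'a'=='a', l++,r--
l=5 r=6: 'c'!='a', stop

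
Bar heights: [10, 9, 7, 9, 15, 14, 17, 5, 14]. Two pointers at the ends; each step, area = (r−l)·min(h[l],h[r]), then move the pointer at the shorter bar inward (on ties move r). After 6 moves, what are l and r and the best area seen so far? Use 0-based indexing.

l=4, r=6, best area=80

l=0 r=8: min(10,14)*8=80 best=80 *, l++
l=1 r=8: min(9,14)*7=63 best=80, l++
l=2 r=8: min(7,14)*6=42 best=80, l++
l=3 r=8: min(9,14)*5=45 best=80, l++
l=4 r=8: min(15,14)*4=56 best=80, r--
l=4 r=7: min(15,5)*3=15 best=80, r--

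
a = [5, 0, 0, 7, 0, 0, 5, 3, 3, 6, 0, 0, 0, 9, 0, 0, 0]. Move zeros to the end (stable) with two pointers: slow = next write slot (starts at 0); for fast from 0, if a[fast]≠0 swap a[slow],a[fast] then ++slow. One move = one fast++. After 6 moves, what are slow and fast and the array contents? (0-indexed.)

(s=0,f=0) a[fast]=5≠0 swap→a[0]=5 → slow++,fast++
(s=1,f=1) a[fast]=0 → fast++
(s=1,f=2) a[fast]=0 → fast++
(s=1,f=3) a[fast]=7≠0 swap→a[1]=7 → slow++,fast++
(s=2,f=4) a[fast]=0 → fast++
(s=2,f=5) a[fast]=0 → fast++

slow=2, fast=6, a=[5, 7, 0, 0, 0, 0, 5, 3, 3, 6, 0, 0, 0, 9, 0, 0, 0]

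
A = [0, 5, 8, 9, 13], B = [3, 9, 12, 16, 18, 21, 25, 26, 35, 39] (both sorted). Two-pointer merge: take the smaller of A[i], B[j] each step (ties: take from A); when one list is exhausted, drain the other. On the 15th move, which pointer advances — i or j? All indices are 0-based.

j

[i=0,j=0] A[i]=0<=B[j]=3 take 0 → i++
[i=1,j=0] A[i]=5>B[j]=3 take 3 → j++
[i=1,j=1] A[i]=5<=B[j]=9 take 5 → i++
[i=2,j=1] A[i]=8<=B[j]=9 take 8 → i++
[i=3,j=1] A[i]=9<=B[j]=9 take 9 → i++
[i=4,j=1] A[i]=13>B[j]=9 take 9 → j++
[i=4,j=2] A[i]=13>B[j]=12 take 12 → j++
[i=4,j=3] A[i]=13<=B[j]=16 take 13 → i++
[i=5,j=3] A done, take B[j]=16 → j++
[i=5,j=4] A done, take B[j]=18 → j++
[i=5,j=5] A done, take B[j]=21 → j++
[i=5,j=6] A done, take B[j]=25 → j++
[i=5,j=7] A done, take B[j]=26 → j++
[i=5,j=8] A done, take B[j]=35 → j++
[i=5,j=9] A done, take B[j]=39 → j++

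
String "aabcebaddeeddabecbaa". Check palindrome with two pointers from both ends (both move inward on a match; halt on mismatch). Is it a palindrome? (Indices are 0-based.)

palindrome

[0,19] 'a'=='a' → l++,r--
[1,18] 'a'=='a' → l++,r--
[2,17] 'b'=='b' → l++,r--
[3,16] 'c'=='c' → l++,r--
[4,15] 'e'=='e' → l++,r--
[5,14] 'b'=='b' → l++,r--
[6,13] 'a'=='a' → l++,r--
[7,12] 'd'=='d' → l++,r--
[8,11] 'd'=='d' → l++,r--
[9,10] 'e'=='e' → l++,r--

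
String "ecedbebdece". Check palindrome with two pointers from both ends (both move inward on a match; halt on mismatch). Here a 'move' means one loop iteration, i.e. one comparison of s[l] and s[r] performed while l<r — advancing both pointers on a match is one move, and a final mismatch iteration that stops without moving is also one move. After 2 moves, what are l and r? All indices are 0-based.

[0,10] 'e'=='e' → l++,r--
[1,9] 'c'=='c' → l++,r--

l=2, r=8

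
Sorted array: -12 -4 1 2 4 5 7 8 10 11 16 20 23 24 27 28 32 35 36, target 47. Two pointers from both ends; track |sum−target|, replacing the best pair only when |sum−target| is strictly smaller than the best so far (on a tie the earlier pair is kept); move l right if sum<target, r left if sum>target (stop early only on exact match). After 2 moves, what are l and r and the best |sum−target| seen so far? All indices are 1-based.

[1,19] -12+36=24 d=23 * → l++
[2,19] -4+36=32 d=15 * → l++

l=3, r=19, best |Δ|=15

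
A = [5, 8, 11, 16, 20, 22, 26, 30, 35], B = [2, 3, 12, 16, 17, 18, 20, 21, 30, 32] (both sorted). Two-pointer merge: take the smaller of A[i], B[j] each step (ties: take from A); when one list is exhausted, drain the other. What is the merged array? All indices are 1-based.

[2, 3, 5, 8, 11, 12, 16, 16, 17, 18, 20, 20, 21, 22, 26, 30, 30, 32, 35]

i=1 j=1: A[i]=5>B[j]=2 take 2, j++
i=1 j=2: A[i]=5>B[j]=3 take 3, j++
i=1 j=3: A[i]=5<=B[j]=12 take 5, i++
i=2 j=3: A[i]=8<=B[j]=12 take 8, i++
i=3 j=3: A[i]=11<=B[j]=12 take 11, i++
i=4 j=3: A[i]=16>B[j]=12 take 12, j++
i=4 j=4: A[i]=16<=B[j]=16 take 16, i++
i=5 j=4: A[i]=20>B[j]=16 take 16, j++
i=5 j=5: A[i]=20>B[j]=17 take 17, j++
i=5 j=6: A[i]=20>B[j]=18 take 18, j++
i=5 j=7: A[i]=20<=B[j]=20 take 20, i++
i=6 j=7: A[i]=22>B[j]=20 take 20, j++
i=6 j=8: A[i]=22>B[j]=21 take 21, j++
i=6 j=9: A[i]=22<=B[j]=30 take 22, i++
i=7 j=9: A[i]=26<=B[j]=30 take 26, i++
i=8 j=9: A[i]=30<=B[j]=30 take 30, i++
i=9 j=9: A[i]=35>B[j]=30 take 30, j++
i=9 j=10: A[i]=35>B[j]=32 take 32, j++
i=9 j=11: B done, take A[i]=35, i++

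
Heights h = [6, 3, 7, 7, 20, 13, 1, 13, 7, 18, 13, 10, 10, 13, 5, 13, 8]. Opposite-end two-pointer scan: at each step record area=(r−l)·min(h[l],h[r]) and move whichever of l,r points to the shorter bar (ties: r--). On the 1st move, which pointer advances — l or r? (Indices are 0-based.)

l

[0,16] min(6,8)*16=96 best=96 * → l++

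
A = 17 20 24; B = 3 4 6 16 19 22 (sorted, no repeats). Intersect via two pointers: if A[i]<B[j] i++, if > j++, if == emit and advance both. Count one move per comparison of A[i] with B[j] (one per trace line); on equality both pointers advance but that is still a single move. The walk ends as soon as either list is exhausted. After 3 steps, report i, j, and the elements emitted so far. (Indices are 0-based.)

i=0, j=3, emitted=[]

i=0 j=0: 17>3, j++
i=0 j=1: 17>4, j++
i=0 j=2: 17>6, j++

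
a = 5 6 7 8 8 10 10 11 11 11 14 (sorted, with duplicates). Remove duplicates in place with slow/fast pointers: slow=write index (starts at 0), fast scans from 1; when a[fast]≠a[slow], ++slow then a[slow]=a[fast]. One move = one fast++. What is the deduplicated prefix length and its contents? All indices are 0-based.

slow=0 fast=1: a[fast]=6≠a[slow]=5 write a[1]=6, slow++,fast++
slow=1 fast=2: a[fast]=7≠a[slow]=6 write a[2]=7, slow++,fast++
slow=2 fast=3: a[fast]=8≠a[slow]=7 write a[3]=8, slow++,fast++
slow=3 fast=4: a[fast]=8=a[slow] dup, fast++
slow=3 fast=5: a[fast]=10≠a[slow]=8 write a[4]=10, slow++,fast++
slow=4 fast=6: a[fast]=10=a[slow] dup, fast++
slow=4 fast=7: a[fast]=11≠a[slow]=10 write a[5]=11, slow++,fast++
slow=5 fast=8: a[fast]=11=a[slow] dup, fast++
slow=5 fast=9: a[fast]=11=a[slow] dup, fast++
slow=5 fast=10: a[fast]=14≠a[slow]=11 write a[6]=14, slow++,fast++

length 7; prefix = [5, 6, 7, 8, 10, 11, 14]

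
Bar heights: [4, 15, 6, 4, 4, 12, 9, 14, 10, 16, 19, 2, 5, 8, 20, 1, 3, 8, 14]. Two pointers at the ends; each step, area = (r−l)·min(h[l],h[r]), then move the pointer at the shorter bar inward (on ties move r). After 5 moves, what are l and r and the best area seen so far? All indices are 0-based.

l=1, r=14, best area=238

l=0 r=18: min(4,14)*18=72 best=72 *, l++
l=1 r=18: min(15,14)*17=238 best=238 *, r--
l=1 r=17: min(15,8)*16=128 best=238, r--
l=1 r=16: min(15,3)*15=45 best=238, r--
l=1 r=15: min(15,1)*14=14 best=238, r--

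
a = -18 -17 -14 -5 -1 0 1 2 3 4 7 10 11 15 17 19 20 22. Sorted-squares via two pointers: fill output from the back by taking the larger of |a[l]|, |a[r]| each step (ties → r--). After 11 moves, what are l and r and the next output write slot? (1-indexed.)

[1,18] |-18|<=|22| out[18]=484 → r--
[1,17] |-18|<=|20| out[17]=400 → r--
[1,16] |-18|<=|19| out[16]=361 → r--
[1,15] |-18|>|17| out[15]=324 → l++
[2,15] |-17|<=|17| out[14]=289 → r--
[2,14] |-17|>|15| out[13]=289 → l++
[3,14] |-14|<=|15| out[12]=225 → r--
[3,13] |-14|>|11| out[11]=196 → l++
[4,13] |-5|<=|11| out[10]=121 → r--
[4,12] |-5|<=|10| out[9]=100 → r--
[4,11] |-5|<=|7| out[8]=49 → r--

l=4, r=10, next write slot=7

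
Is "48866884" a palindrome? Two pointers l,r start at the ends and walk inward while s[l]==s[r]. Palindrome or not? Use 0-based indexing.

palindrome

[0,7] '4'=='4' → l++,r--
[1,6] '8'=='8' → l++,r--
[2,5] '8'=='8' → l++,r--
[3,4] '6'=='6' → l++,r--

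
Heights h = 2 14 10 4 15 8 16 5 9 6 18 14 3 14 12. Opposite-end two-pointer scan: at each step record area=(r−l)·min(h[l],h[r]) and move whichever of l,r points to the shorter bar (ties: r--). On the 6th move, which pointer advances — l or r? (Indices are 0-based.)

[0,14] min(2,12)*14=28 best=28 * → l++
[1,14] min(14,12)*13=156 best=156 * → r--
[1,13] min(14,14)*12=168 best=168 * → r--
[1,12] min(14,3)*11=33 best=168 → r--
[1,11] min(14,14)*10=140 best=168 → r--
[1,10] min(14,18)*9=126 best=168 → l++

l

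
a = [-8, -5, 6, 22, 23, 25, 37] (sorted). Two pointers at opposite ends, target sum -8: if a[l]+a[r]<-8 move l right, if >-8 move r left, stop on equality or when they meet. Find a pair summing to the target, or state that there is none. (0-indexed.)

no pair

l=0 r=6: -8+37=29 >-8, r--
l=0 r=5: -8+25=17 >-8, r--
l=0 r=4: -8+23=15 >-8, r--
l=0 r=3: -8+22=14 >-8, r--
l=0 r=2: -8+6=-2 >-8, r--
l=0 r=1: -8+-5=-13 <-8, l++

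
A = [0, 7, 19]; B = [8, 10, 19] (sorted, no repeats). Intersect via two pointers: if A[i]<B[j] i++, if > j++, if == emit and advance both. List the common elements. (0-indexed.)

i=0 j=0: 0<8, i++
i=1 j=0: 7<8, i++
i=2 j=0: 19>8, j++
i=2 j=1: 19>10, j++
i=2 j=2: 19==19 emit, i++,j++

intersection = [19]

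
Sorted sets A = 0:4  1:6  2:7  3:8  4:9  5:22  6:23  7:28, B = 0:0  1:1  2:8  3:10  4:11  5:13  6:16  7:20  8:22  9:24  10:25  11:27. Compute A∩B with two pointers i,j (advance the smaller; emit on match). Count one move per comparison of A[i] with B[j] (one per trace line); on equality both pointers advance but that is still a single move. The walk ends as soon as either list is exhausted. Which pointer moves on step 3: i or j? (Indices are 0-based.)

i=0 j=0: 4>0, j++
i=0 j=1: 4>1, j++
i=0 j=2: 4<8, i++

i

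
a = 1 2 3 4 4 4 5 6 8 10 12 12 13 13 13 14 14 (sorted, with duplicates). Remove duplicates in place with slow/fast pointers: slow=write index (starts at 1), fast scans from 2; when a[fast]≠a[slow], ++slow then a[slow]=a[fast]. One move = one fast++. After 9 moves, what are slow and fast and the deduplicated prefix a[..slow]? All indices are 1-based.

(s=1,f=2) a[fast]=2≠a[slow]=1 write a[2]=2 → slow++,fast++
(s=2,f=3) a[fast]=3≠a[slow]=2 write a[3]=3 → slow++,fast++
(s=3,f=4) a[fast]=4≠a[slow]=3 write a[4]=4 → slow++,fast++
(s=4,f=5) a[fast]=4=a[slow] dup → fast++
(s=4,f=6) a[fast]=4=a[slow] dup → fast++
(s=4,f=7) a[fast]=5≠a[slow]=4 write a[5]=5 → slow++,fast++
(s=5,f=8) a[fast]=6≠a[slow]=5 write a[6]=6 → slow++,fast++
(s=6,f=9) a[fast]=8≠a[slow]=6 write a[7]=8 → slow++,fast++
(s=7,f=10) a[fast]=10≠a[slow]=8 write a[8]=10 → slow++,fast++

slow=8, fast=11, prefix=[1, 2, 3, 4, 5, 6, 8, 10]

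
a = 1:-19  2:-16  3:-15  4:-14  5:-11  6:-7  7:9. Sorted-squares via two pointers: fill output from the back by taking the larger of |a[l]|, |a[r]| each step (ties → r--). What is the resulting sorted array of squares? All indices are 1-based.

l=1 r=7: |-19|>|9| out[7]=361, l++
l=2 r=7: |-16|>|9| out[6]=256, l++
l=3 r=7: |-15|>|9| out[5]=225, l++
l=4 r=7: |-14|>|9| out[4]=196, l++
l=5 r=7: |-11|>|9| out[3]=121, l++
l=6 r=7: |-7|<=|9| out[2]=81, r--
l=6 r=6: |-7|<=|-7| out[1]=49, r--

[49, 81, 121, 196, 225, 256, 361]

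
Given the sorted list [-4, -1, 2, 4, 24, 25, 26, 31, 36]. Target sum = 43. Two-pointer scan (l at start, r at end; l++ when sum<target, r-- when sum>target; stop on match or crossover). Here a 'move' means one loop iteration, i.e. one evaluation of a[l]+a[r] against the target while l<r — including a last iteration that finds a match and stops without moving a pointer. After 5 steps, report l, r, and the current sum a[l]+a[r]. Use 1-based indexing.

l=1 r=9: -4+36=32 <43, l++
l=2 r=9: -1+36=35 <43, l++
l=3 r=9: 2+36=38 <43, l++
l=4 r=9: 4+36=40 <43, l++
l=5 r=9: 24+36=60 >43, r--

l=5, r=8, sum=55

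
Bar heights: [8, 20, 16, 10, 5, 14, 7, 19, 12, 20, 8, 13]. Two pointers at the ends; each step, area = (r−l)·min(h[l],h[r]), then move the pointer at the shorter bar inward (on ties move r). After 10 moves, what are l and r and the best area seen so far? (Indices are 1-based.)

l=2, r=3, best area=160

[1,12] min(8,13)*11=88 best=88 * → l++
[2,12] min(20,13)*10=130 best=130 * → r--
[2,11] min(20,8)*9=72 best=130 → r--
[2,10] min(20,20)*8=160 best=160 * → r--
[2,9] min(20,12)*7=84 best=160 → r--
[2,8] min(20,19)*6=114 best=160 → r--
[2,7] min(20,7)*5=35 best=160 → r--
[2,6] min(20,14)*4=56 best=160 → r--
[2,5] min(20,5)*3=15 best=160 → r--
[2,4] min(20,10)*2=20 best=160 → r--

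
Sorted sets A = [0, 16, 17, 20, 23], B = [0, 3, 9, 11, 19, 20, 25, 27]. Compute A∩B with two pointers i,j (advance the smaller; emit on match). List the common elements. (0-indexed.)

intersection = [0, 20]

[i=0,j=0] 0==0 emit → i++,j++
[i=1,j=1] 16>3 → j++
[i=1,j=2] 16>9 → j++
[i=1,j=3] 16>11 → j++
[i=1,j=4] 16<19 → i++
[i=2,j=4] 17<19 → i++
[i=3,j=4] 20>19 → j++
[i=3,j=5] 20==20 emit → i++,j++
[i=4,j=6] 23<25 → i++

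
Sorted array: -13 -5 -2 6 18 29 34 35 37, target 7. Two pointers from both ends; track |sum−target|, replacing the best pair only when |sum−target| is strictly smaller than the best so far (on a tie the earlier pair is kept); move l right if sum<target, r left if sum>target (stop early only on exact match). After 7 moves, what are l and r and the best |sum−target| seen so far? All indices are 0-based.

l=2, r=3, best |Δ|=2

l=0 r=8: -13+37=24 d=17 *, r--
l=0 r=7: -13+35=22 d=15 *, r--
l=0 r=6: -13+34=21 d=14 *, r--
l=0 r=5: -13+29=16 d=9 *, r--
l=0 r=4: -13+18=5 d=2 *, l++
l=1 r=4: -5+18=13 d=6, r--
l=1 r=3: -5+6=1 d=6, l++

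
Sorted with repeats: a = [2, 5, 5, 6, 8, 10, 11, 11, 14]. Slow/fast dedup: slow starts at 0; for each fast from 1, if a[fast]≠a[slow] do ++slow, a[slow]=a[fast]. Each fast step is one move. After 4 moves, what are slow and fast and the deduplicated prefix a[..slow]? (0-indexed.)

slow=3, fast=5, prefix=[2, 5, 6, 8]

slow=0 fast=1: a[fast]=5≠a[slow]=2 write a[1]=5, slow++,fast++
slow=1 fast=2: a[fast]=5=a[slow] dup, fast++
slow=1 fast=3: a[fast]=6≠a[slow]=5 write a[2]=6, slow++,fast++
slow=2 fast=4: a[fast]=8≠a[slow]=6 write a[3]=8, slow++,fast++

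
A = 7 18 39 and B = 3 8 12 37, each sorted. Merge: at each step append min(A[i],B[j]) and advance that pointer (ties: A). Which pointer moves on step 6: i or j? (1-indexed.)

j

[i=1,j=1] A[i]=7>B[j]=3 take 3 → j++
[i=1,j=2] A[i]=7<=B[j]=8 take 7 → i++
[i=2,j=2] A[i]=18>B[j]=8 take 8 → j++
[i=2,j=3] A[i]=18>B[j]=12 take 12 → j++
[i=2,j=4] A[i]=18<=B[j]=37 take 18 → i++
[i=3,j=4] A[i]=39>B[j]=37 take 37 → j++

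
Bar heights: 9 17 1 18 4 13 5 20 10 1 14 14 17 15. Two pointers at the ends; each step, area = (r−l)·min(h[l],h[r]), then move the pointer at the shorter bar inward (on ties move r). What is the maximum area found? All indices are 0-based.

max area = 187

l=0 r=13: min(9,15)*13=117 best=117 *, l++
l=1 r=13: min(17,15)*12=180 best=180 *, r--
l=1 r=12: min(17,17)*11=187 best=187 *, r--
l=1 r=11: min(17,14)*10=140 best=187, r--
l=1 r=10: min(17,14)*9=126 best=187, r--
l=1 r=9: min(17,1)*8=8 best=187, r--
l=1 r=8: min(17,10)*7=70 best=187, r--
l=1 r=7: min(17,20)*6=102 best=187, l++
l=2 r=7: min(1,20)*5=5 best=187, l++
l=3 r=7: min(18,20)*4=72 best=187, l++
l=4 r=7: min(4,20)*3=12 best=187, l++
l=5 r=7: min(13,20)*2=26 best=187, l++
l=6 r=7: min(5,20)*1=5 best=187, l++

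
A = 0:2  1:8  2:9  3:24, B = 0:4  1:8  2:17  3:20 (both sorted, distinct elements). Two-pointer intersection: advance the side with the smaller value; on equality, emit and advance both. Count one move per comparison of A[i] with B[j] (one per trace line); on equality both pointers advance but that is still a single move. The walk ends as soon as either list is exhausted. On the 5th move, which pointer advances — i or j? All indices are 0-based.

j

[i=0,j=0] 2<4 → i++
[i=1,j=0] 8>4 → j++
[i=1,j=1] 8==8 emit → i++,j++
[i=2,j=2] 9<17 → i++
[i=3,j=2] 24>17 → j++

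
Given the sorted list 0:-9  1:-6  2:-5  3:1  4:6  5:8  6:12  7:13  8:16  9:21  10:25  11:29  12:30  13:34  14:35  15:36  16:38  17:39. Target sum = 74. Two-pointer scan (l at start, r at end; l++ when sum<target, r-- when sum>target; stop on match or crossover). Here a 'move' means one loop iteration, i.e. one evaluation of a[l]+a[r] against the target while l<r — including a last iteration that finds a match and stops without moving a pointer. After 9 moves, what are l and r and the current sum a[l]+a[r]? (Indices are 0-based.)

l=9, r=17, sum=60

[0,17] -9+39=30 <74 → l++
[1,17] -6+39=33 <74 → l++
[2,17] -5+39=34 <74 → l++
[3,17] 1+39=40 <74 → l++
[4,17] 6+39=45 <74 → l++
[5,17] 8+39=47 <74 → l++
[6,17] 12+39=51 <74 → l++
[7,17] 13+39=52 <74 → l++
[8,17] 16+39=55 <74 → l++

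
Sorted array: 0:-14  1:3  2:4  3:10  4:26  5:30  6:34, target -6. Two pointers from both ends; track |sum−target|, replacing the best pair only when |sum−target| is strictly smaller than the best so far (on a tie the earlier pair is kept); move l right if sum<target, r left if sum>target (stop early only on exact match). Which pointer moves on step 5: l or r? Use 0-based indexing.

l

l=0 r=6: -14+34=20 d=26 *, r--
l=0 r=5: -14+30=16 d=22 *, r--
l=0 r=4: -14+26=12 d=18 *, r--
l=0 r=3: -14+10=-4 d=2 *, r--
l=0 r=2: -14+4=-10 d=4, l++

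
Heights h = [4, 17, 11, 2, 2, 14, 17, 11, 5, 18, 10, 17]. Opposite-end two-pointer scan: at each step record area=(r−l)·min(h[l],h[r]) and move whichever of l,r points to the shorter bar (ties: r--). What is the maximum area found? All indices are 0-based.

l=0 r=11: min(4,17)*11=44 best=44 *, l++
l=1 r=11: min(17,17)*10=170 best=170 *, r--
l=1 r=10: min(17,10)*9=90 best=170, r--
l=1 r=9: min(17,18)*8=136 best=170, l++
l=2 r=9: min(11,18)*7=77 best=170, l++
l=3 r=9: min(2,18)*6=12 best=170, l++
l=4 r=9: min(2,18)*5=10 best=170, l++
l=5 r=9: min(14,18)*4=56 best=170, l++
l=6 r=9: min(17,18)*3=51 best=170, l++
l=7 r=9: min(11,18)*2=22 best=170, l++
l=8 r=9: min(5,18)*1=5 best=170, l++

max area = 170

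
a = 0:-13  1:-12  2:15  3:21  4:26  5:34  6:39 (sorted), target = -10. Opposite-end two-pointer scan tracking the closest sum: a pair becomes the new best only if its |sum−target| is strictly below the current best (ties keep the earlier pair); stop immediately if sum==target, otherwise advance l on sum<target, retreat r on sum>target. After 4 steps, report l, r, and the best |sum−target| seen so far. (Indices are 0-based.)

[0,6] -13+39=26 d=36 * → r--
[0,5] -13+34=21 d=31 * → r--
[0,4] -13+26=13 d=23 * → r--
[0,3] -13+21=8 d=18 * → r--

l=0, r=2, best |Δ|=18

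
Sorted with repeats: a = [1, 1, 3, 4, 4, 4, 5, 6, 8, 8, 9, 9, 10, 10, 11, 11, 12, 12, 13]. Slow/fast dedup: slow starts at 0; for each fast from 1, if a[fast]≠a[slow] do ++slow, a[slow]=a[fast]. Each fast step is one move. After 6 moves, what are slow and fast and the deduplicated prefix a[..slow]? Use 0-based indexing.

slow=3, fast=7, prefix=[1, 3, 4, 5]

(s=0,f=1) a[fast]=1=a[slow] dup → fast++
(s=0,f=2) a[fast]=3≠a[slow]=1 write a[1]=3 → slow++,fast++
(s=1,f=3) a[fast]=4≠a[slow]=3 write a[2]=4 → slow++,fast++
(s=2,f=4) a[fast]=4=a[slow] dup → fast++
(s=2,f=5) a[fast]=4=a[slow] dup → fast++
(s=2,f=6) a[fast]=5≠a[slow]=4 write a[3]=5 → slow++,fast++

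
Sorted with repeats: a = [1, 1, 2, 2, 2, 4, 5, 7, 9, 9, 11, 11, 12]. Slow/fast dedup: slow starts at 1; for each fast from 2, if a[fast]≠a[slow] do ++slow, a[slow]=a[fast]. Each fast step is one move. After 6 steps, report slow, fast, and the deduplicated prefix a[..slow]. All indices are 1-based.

(s=1,f=2) a[fast]=1=a[slow] dup → fast++
(s=1,f=3) a[fast]=2≠a[slow]=1 write a[2]=2 → slow++,fast++
(s=2,f=4) a[fast]=2=a[slow] dup → fast++
(s=2,f=5) a[fast]=2=a[slow] dup → fast++
(s=2,f=6) a[fast]=4≠a[slow]=2 write a[3]=4 → slow++,fast++
(s=3,f=7) a[fast]=5≠a[slow]=4 write a[4]=5 → slow++,fast++

slow=4, fast=8, prefix=[1, 2, 4, 5]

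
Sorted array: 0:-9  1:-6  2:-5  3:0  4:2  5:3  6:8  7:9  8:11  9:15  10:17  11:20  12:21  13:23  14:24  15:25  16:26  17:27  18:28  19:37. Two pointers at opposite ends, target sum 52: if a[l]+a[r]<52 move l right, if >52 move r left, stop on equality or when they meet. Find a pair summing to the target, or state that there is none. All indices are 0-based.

l=0 r=19: -9+37=28 <52, l++
l=1 r=19: -6+37=31 <52, l++
l=2 r=19: -5+37=32 <52, l++
l=3 r=19: 0+37=37 <52, l++
l=4 r=19: 2+37=39 <52, l++
l=5 r=19: 3+37=40 <52, l++
l=6 r=19: 8+37=45 <52, l++
l=7 r=19: 9+37=46 <52, l++
l=8 r=19: 11+37=48 <52, l++
l=9 r=19: 15+37=52, found

(15, 37)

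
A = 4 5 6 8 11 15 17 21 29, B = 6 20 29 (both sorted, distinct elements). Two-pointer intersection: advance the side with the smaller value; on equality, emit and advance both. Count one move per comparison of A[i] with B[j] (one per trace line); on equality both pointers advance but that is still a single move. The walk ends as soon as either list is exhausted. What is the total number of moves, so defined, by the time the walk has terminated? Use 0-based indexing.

10 moves

i=0 j=0: 4<6, i++
i=1 j=0: 5<6, i++
i=2 j=0: 6==6 emit, i++,j++
i=3 j=1: 8<20, i++
i=4 j=1: 11<20, i++
i=5 j=1: 15<20, i++
i=6 j=1: 17<20, i++
i=7 j=1: 21>20, j++
i=7 j=2: 21<29, i++
i=8 j=2: 29==29 emit, i++,j++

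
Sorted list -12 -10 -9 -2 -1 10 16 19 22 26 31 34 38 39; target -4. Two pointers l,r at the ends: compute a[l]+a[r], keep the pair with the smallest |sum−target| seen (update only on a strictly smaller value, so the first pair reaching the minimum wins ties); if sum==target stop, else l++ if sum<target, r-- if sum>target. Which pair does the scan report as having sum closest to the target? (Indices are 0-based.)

l=0 r=13: -12+39=27 d=31 *, r--
l=0 r=12: -12+38=26 d=30 *, r--
l=0 r=11: -12+34=22 d=26 *, r--
l=0 r=10: -12+31=19 d=23 *, r--
l=0 r=9: -12+26=14 d=18 *, r--
l=0 r=8: -12+22=10 d=14 *, r--
l=0 r=7: -12+19=7 d=11 *, r--
l=0 r=6: -12+16=4 d=8 *, r--
l=0 r=5: -12+10=-2 d=2 *, r--
l=0 r=4: -12+-1=-13 d=9, l++
l=1 r=4: -10+-1=-11 d=7, l++
l=2 r=4: -9+-1=-10 d=6, l++
l=3 r=4: -2+-1=-3 d=1 *, r--

pair (-2, -1) with sum -3 (|Δ|=1)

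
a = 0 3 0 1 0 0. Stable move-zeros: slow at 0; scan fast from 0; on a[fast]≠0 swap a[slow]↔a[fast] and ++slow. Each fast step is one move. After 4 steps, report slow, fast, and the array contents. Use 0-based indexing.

(s=0,f=0) a[fast]=0 → fast++
(s=0,f=1) a[fast]=3≠0 swap→a[0]=3 → slow++,fast++
(s=1,f=2) a[fast]=0 → fast++
(s=1,f=3) a[fast]=1≠0 swap→a[1]=1 → slow++,fast++

slow=2, fast=4, a=[3, 1, 0, 0, 0, 0]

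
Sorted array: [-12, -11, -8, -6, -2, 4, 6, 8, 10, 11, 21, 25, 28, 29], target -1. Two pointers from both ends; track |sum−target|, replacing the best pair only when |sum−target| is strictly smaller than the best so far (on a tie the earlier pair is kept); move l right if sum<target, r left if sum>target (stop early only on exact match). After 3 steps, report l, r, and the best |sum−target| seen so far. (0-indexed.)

[0,13] -12+29=17 d=18 * → r--
[0,12] -12+28=16 d=17 * → r--
[0,11] -12+25=13 d=14 * → r--

l=0, r=10, best |Δ|=14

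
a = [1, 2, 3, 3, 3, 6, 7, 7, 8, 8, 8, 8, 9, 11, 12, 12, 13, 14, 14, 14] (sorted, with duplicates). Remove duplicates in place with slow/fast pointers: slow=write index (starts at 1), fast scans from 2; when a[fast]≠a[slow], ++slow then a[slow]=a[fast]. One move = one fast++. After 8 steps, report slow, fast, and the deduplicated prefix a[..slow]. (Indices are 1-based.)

slow=1 fast=2: a[fast]=2≠a[slow]=1 write a[2]=2, slow++,fast++
slow=2 fast=3: a[fast]=3≠a[slow]=2 write a[3]=3, slow++,fast++
slow=3 fast=4: a[fast]=3=a[slow] dup, fast++
slow=3 fast=5: a[fast]=3=a[slow] dup, fast++
slow=3 fast=6: a[fast]=6≠a[slow]=3 write a[4]=6, slow++,fast++
slow=4 fast=7: a[fast]=7≠a[slow]=6 write a[5]=7, slow++,fast++
slow=5 fast=8: a[fast]=7=a[slow] dup, fast++
slow=5 fast=9: a[fast]=8≠a[slow]=7 write a[6]=8, slow++,fast++

slow=6, fast=10, prefix=[1, 2, 3, 6, 7, 8]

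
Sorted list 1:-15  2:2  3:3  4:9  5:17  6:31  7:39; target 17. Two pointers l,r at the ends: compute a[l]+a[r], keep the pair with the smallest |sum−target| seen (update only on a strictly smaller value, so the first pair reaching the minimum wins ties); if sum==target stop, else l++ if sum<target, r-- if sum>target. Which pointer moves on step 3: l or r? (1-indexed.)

l=1 r=7: -15+39=24 d=7 *, r--
l=1 r=6: -15+31=16 d=1 *, l++
l=2 r=6: 2+31=33 d=16, r--

r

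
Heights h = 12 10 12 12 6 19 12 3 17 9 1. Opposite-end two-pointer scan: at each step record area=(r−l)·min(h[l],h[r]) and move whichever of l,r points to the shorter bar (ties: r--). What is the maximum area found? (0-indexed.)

l=0 r=10: min(12,1)*10=10 best=10 *, r--
l=0 r=9: min(12,9)*9=81 best=81 *, r--
l=0 r=8: min(12,17)*8=96 best=96 *, l++
l=1 r=8: min(10,17)*7=70 best=96, l++
l=2 r=8: min(12,17)*6=72 best=96, l++
l=3 r=8: min(12,17)*5=60 best=96, l++
l=4 r=8: min(6,17)*4=24 best=96, l++
l=5 r=8: min(19,17)*3=51 best=96, r--
l=5 r=7: min(19,3)*2=6 best=96, r--
l=5 r=6: min(19,12)*1=12 best=96, r--

max area = 96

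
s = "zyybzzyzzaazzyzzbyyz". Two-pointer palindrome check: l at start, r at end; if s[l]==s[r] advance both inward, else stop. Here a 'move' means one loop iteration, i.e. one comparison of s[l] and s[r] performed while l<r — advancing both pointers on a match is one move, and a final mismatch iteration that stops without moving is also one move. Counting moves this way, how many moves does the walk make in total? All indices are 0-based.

l=0 r=19: 'z'=='z', l++,r--
l=1 r=18: 'y'=='y', l++,r--
l=2 r=17: 'y'=='y', l++,r--
l=3 r=16: 'b'=='b', l++,r--
l=4 r=15: 'z'=='z', l++,r--
l=5 r=14: 'z'=='z', l++,r--
l=6 r=13: 'y'=='y', l++,r--
l=7 r=12: 'z'=='z', l++,r--
l=8 r=11: 'z'=='z', l++,r--
l=9 r=10: 'a'=='a', l++,r--

10 moves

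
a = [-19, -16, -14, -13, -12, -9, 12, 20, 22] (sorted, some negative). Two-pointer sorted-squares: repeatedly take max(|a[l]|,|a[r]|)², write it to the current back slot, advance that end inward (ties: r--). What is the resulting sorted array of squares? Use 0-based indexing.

[81, 144, 144, 169, 196, 256, 361, 400, 484]

l=0 r=8: |-19|<=|22| out[8]=484, r--
l=0 r=7: |-19|<=|20| out[7]=400, r--
l=0 r=6: |-19|>|12| out[6]=361, l++
l=1 r=6: |-16|>|12| out[5]=256, l++
l=2 r=6: |-14|>|12| out[4]=196, l++
l=3 r=6: |-13|>|12| out[3]=169, l++
l=4 r=6: |-12|<=|12| out[2]=144, r--
l=4 r=5: |-12|>|-9| out[1]=144, l++
l=5 r=5: |-9|<=|-9| out[0]=81, r--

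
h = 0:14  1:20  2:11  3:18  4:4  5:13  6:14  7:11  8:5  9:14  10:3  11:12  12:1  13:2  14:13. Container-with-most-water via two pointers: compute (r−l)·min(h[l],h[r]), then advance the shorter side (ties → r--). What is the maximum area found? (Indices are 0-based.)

max area = 182

l=0 r=14: min(14,13)*14=182 best=182 *, r--
l=0 r=13: min(14,2)*13=26 best=182, r--
l=0 r=12: min(14,1)*12=12 best=182, r--
l=0 r=11: min(14,12)*11=132 best=182, r--
l=0 r=10: min(14,3)*10=30 best=182, r--
l=0 r=9: min(14,14)*9=126 best=182, r--
l=0 r=8: min(14,5)*8=40 best=182, r--
l=0 r=7: min(14,11)*7=77 best=182, r--
l=0 r=6: min(14,14)*6=84 best=182, r--
l=0 r=5: min(14,13)*5=65 best=182, r--
l=0 r=4: min(14,4)*4=16 best=182, r--
l=0 r=3: min(14,18)*3=42 best=182, l++
l=1 r=3: min(20,18)*2=36 best=182, r--
l=1 r=2: min(20,11)*1=11 best=182, r--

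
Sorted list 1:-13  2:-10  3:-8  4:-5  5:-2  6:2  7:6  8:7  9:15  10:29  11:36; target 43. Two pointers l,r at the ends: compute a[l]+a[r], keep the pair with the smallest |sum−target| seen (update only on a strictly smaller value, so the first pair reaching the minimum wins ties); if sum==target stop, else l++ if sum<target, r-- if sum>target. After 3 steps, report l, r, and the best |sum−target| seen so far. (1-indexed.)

l=4, r=11, best |Δ|=15

l=1 r=11: -13+36=23 d=20 *, l++
l=2 r=11: -10+36=26 d=17 *, l++
l=3 r=11: -8+36=28 d=15 *, l++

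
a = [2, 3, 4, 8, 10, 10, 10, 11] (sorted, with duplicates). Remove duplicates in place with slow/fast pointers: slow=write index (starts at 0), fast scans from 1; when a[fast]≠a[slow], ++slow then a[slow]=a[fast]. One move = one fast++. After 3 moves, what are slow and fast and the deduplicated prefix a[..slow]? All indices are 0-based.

slow=3, fast=4, prefix=[2, 3, 4, 8]

(s=0,f=1) a[fast]=3≠a[slow]=2 write a[1]=3 → slow++,fast++
(s=1,f=2) a[fast]=4≠a[slow]=3 write a[2]=4 → slow++,fast++
(s=2,f=3) a[fast]=8≠a[slow]=4 write a[3]=8 → slow++,fast++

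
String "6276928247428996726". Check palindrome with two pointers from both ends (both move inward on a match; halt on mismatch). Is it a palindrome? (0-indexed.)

not a palindrome (mismatch at 5,13)

[0,18] '6'=='6' → l++,r--
[1,17] '2'=='2' → l++,r--
[2,16] '7'=='7' → l++,r--
[3,15] '6'=='6' → l++,r--
[4,14] '9'=='9' → l++,r--
[5,13] '2'!='9' → stop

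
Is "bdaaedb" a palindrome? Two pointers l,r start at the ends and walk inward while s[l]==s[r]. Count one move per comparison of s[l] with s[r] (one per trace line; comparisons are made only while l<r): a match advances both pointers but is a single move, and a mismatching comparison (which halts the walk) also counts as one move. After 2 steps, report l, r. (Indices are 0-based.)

[0,6] 'b'=='b' → l++,r--
[1,5] 'd'=='d' → l++,r--

l=2, r=4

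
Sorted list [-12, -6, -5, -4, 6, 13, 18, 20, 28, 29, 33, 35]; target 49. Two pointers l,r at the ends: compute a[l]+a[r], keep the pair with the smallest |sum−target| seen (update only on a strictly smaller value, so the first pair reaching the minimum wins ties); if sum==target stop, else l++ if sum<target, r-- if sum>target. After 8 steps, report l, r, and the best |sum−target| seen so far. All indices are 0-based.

l=0 r=11: -12+35=23 d=26 *, l++
l=1 r=11: -6+35=29 d=20 *, l++
l=2 r=11: -5+35=30 d=19 *, l++
l=3 r=11: -4+35=31 d=18 *, l++
l=4 r=11: 6+35=41 d=8 *, l++
l=5 r=11: 13+35=48 d=1 *, l++
l=6 r=11: 18+35=53 d=4, r--
l=6 r=10: 18+33=51 d=2, r--

l=6, r=9, best |Δ|=1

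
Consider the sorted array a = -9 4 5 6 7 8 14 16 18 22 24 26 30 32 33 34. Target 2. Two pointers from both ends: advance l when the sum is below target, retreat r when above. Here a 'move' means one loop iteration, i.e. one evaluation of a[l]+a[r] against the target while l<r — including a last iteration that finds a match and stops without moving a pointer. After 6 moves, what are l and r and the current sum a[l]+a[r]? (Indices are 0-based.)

l=0, r=9, sum=13

l=0 r=15: -9+34=25 >2, r--
l=0 r=14: -9+33=24 >2, r--
l=0 r=13: -9+32=23 >2, r--
l=0 r=12: -9+30=21 >2, r--
l=0 r=11: -9+26=17 >2, r--
l=0 r=10: -9+24=15 >2, r--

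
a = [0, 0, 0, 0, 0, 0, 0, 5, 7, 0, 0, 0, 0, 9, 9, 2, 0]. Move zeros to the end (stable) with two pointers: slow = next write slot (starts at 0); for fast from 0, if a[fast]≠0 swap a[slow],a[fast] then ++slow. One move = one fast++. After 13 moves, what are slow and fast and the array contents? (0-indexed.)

slow=2, fast=13, a=[5, 7, 0, 0, 0, 0, 0, 0, 0, 0, 0, 0, 0, 9, 9, 2, 0]

(s=0,f=0) a[fast]=0 → fast++
(s=0,f=1) a[fast]=0 → fast++
(s=0,f=2) a[fast]=0 → fast++
(s=0,f=3) a[fast]=0 → fast++
(s=0,f=4) a[fast]=0 → fast++
(s=0,f=5) a[fast]=0 → fast++
(s=0,f=6) a[fast]=0 → fast++
(s=0,f=7) a[fast]=5≠0 swap→a[0]=5 → slow++,fast++
(s=1,f=8) a[fast]=7≠0 swap→a[1]=7 → slow++,fast++
(s=2,f=9) a[fast]=0 → fast++
(s=2,f=10) a[fast]=0 → fast++
(s=2,f=11) a[fast]=0 → fast++
(s=2,f=12) a[fast]=0 → fast++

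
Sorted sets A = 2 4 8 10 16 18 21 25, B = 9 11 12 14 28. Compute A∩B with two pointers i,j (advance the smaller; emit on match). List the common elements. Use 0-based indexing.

intersection = []

[i=0,j=0] 2<9 → i++
[i=1,j=0] 4<9 → i++
[i=2,j=0] 8<9 → i++
[i=3,j=0] 10>9 → j++
[i=3,j=1] 10<11 → i++
[i=4,j=1] 16>11 → j++
[i=4,j=2] 16>12 → j++
[i=4,j=3] 16>14 → j++
[i=4,j=4] 16<28 → i++
[i=5,j=4] 18<28 → i++
[i=6,j=4] 21<28 → i++
[i=7,j=4] 25<28 → i++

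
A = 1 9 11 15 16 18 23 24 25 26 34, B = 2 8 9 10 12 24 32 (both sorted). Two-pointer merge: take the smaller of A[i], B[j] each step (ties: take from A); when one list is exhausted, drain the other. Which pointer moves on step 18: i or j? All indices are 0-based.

[i=0,j=0] A[i]=1<=B[j]=2 take 1 → i++
[i=1,j=0] A[i]=9>B[j]=2 take 2 → j++
[i=1,j=1] A[i]=9>B[j]=8 take 8 → j++
[i=1,j=2] A[i]=9<=B[j]=9 take 9 → i++
[i=2,j=2] A[i]=11>B[j]=9 take 9 → j++
[i=2,j=3] A[i]=11>B[j]=10 take 10 → j++
[i=2,j=4] A[i]=11<=B[j]=12 take 11 → i++
[i=3,j=4] A[i]=15>B[j]=12 take 12 → j++
[i=3,j=5] A[i]=15<=B[j]=24 take 15 → i++
[i=4,j=5] A[i]=16<=B[j]=24 take 16 → i++
[i=5,j=5] A[i]=18<=B[j]=24 take 18 → i++
[i=6,j=5] A[i]=23<=B[j]=24 take 23 → i++
[i=7,j=5] A[i]=24<=B[j]=24 take 24 → i++
[i=8,j=5] A[i]=25>B[j]=24 take 24 → j++
[i=8,j=6] A[i]=25<=B[j]=32 take 25 → i++
[i=9,j=6] A[i]=26<=B[j]=32 take 26 → i++
[i=10,j=6] A[i]=34>B[j]=32 take 32 → j++
[i=10,j=7] B done, take A[i]=34 → i++

i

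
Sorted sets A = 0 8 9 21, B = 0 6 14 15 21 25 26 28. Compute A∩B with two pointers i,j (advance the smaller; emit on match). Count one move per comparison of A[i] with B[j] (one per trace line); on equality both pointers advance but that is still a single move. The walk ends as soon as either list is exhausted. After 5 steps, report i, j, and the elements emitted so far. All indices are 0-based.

i=0 j=0: 0==0 emit, i++,j++
i=1 j=1: 8>6, j++
i=1 j=2: 8<14, i++
i=2 j=2: 9<14, i++
i=3 j=2: 21>14, j++

i=3, j=3, emitted=[0]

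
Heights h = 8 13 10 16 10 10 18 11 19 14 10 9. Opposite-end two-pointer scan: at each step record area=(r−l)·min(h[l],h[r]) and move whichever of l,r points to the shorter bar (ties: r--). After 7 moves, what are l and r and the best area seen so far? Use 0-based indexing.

l=4, r=8, best area=104

l=0 r=11: min(8,9)*11=88 best=88 *, l++
l=1 r=11: min(13,9)*10=90 best=90 *, r--
l=1 r=10: min(13,10)*9=90 best=90, r--
l=1 r=9: min(13,14)*8=104 best=104 *, l++
l=2 r=9: min(10,14)*7=70 best=104, l++
l=3 r=9: min(16,14)*6=84 best=104, r--
l=3 r=8: min(16,19)*5=80 best=104, l++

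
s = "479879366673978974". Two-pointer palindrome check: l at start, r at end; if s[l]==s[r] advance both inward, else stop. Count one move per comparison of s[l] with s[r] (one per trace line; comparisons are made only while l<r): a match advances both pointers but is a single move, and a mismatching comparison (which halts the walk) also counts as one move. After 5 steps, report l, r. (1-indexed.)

l=6, r=13

[1,18] '4'=='4' → l++,r--
[2,17] '7'=='7' → l++,r--
[3,16] '9'=='9' → l++,r--
[4,15] '8'=='8' → l++,r--
[5,14] '7'=='7' → l++,r--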